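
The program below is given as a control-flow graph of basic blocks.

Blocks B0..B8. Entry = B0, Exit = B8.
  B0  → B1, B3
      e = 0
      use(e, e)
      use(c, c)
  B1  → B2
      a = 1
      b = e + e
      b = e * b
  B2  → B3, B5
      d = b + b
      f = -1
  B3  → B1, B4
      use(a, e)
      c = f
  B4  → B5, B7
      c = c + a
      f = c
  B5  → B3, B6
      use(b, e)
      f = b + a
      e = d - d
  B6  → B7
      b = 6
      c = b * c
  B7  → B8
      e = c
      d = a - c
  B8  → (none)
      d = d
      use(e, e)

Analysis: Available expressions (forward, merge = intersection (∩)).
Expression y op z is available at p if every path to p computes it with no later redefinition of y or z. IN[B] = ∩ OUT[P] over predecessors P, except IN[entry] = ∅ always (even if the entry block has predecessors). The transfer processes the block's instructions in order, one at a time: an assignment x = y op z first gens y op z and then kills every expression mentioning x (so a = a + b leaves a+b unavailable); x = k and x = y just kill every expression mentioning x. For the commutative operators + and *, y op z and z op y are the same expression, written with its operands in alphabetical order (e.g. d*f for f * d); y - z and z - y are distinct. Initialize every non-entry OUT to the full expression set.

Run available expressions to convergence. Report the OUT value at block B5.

Fixpoint table:
  B0:  IN={}  OUT={}
  B1:  IN={}  OUT={e+e}
  B2:  IN={e+e}  OUT={b+b, e+e}
  B3:  IN={}  OUT={}
  B4:  IN={}  OUT={}
  B5:  IN={}  OUT={a+b, d-d}
  B6:  IN={a+b, d-d}  OUT={d-d}
  B7:  IN={}  OUT={a-c}
  B8:  IN={a-c}  OUT={a-c}

Merge at B5: IN[B5] = OUT[B2] ∩ OUT[B4] = {}
Applying B5's transfer function to that IN value gives OUT[B5] (row B5 above).

Answer: {a+b, d-d}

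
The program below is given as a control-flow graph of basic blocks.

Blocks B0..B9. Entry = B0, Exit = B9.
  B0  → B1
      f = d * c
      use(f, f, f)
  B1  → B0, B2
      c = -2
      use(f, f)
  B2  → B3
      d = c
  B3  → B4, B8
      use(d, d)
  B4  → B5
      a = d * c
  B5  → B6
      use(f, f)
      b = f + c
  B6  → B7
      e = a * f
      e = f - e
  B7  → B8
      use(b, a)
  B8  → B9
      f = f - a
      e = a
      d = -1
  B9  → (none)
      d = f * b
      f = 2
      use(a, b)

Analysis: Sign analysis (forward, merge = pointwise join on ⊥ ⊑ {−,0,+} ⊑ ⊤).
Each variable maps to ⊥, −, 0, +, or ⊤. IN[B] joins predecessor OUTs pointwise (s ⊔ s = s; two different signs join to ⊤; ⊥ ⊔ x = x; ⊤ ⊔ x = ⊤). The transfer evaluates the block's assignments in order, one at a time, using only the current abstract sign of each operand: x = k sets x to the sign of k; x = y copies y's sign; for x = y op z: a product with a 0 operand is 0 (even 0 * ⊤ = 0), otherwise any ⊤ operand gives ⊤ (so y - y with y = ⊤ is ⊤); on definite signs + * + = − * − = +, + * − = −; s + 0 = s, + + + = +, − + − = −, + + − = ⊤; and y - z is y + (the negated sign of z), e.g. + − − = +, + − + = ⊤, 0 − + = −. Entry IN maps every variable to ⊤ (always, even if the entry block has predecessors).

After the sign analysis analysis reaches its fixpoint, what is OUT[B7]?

Per-block solution:
  B0:  IN=(all ⊤)  OUT=(all ⊤)
  B1:  IN=(all ⊤)  OUT={c:-; rest ⊤}
  B2:  IN={c:-; rest ⊤}  OUT={c:-, d:-; rest ⊤}
  B3:  IN={c:-, d:-; rest ⊤}  OUT={c:-, d:-; rest ⊤}
  B4:  IN={c:-, d:-; rest ⊤}  OUT={a:+, c:-, d:-; rest ⊤}
  B5:  IN={a:+, c:-, d:-; rest ⊤}  OUT={a:+, c:-, d:-; rest ⊤}
  B6:  IN={a:+, c:-, d:-; rest ⊤}  OUT={a:+, c:-, d:-; rest ⊤}
  B7:  IN={a:+, c:-, d:-; rest ⊤}  OUT={a:+, c:-, d:-; rest ⊤}
  B8:  IN={c:-, d:-; rest ⊤}  OUT={c:-, d:-; rest ⊤}
  B9:  IN={c:-, d:-; rest ⊤}  OUT={c:-, f:+; rest ⊤}

Merge at B7: IN[B7] = OUT[B6] = {a: +, b: ⊤, c: -, d: -, e: ⊤, f: ⊤}
Applying B7's transfer function to that IN value gives OUT[B7] (row B7 above).

Answer: {a: +, b: ⊤, c: -, d: -, e: ⊤, f: ⊤}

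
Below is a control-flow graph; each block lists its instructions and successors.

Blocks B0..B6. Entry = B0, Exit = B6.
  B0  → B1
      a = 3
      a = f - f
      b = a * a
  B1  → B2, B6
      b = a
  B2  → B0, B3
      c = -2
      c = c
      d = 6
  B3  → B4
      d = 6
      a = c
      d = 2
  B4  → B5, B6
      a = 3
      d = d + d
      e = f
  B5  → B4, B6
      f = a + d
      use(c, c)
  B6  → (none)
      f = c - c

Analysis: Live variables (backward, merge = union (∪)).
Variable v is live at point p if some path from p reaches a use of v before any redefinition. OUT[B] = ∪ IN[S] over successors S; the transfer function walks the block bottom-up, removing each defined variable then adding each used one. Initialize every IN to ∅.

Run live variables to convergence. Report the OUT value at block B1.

Answer: {c, f}

Working:
Per-block solution:
  B0:   IN={c, f}   OUT={a, c, f}
  B1:   IN={a, c, f}   OUT={c, f}
  B2:   IN={f}   OUT={c, f}
  B3:   IN={c, f}   OUT={c, d, f}
  B4:   IN={c, d, f}   OUT={a, c, d}
  B5:   IN={a, c, d}   OUT={c, d, f}
  B6:   IN={c}   OUT={}

Merge at B1: OUT[B1] = IN[B2] ⊔ IN[B6] = {c, f}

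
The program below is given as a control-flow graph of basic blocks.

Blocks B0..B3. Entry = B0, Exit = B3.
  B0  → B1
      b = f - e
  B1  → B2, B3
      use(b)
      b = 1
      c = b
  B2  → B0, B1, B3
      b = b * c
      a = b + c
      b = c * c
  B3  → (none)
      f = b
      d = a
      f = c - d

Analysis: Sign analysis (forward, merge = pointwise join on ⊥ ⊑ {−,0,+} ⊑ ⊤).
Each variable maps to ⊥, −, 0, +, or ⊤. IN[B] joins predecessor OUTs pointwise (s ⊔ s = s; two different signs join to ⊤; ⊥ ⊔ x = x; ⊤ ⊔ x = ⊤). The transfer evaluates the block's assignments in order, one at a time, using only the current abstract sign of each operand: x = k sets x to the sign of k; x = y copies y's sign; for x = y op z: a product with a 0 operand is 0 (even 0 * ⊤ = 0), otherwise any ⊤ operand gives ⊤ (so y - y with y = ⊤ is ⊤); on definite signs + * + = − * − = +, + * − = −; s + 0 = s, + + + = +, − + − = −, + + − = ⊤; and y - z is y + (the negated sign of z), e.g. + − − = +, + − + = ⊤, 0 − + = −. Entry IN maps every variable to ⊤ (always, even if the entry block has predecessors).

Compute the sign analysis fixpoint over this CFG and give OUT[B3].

Converged values:
  B0:  IN=(all ⊤)  OUT=(all ⊤)
  B1:  IN=(all ⊤)  OUT={b:+, c:+; rest ⊤}
  B2:  IN={b:+, c:+; rest ⊤}  OUT={a:+, b:+, c:+; rest ⊤}
  B3:  IN={b:+, c:+; rest ⊤}  OUT={b:+, c:+; rest ⊤}

Merge at B3: IN[B3] = OUT[B1] ⊔ OUT[B2] = {a: ⊤, b: +, c: +, d: ⊤, e: ⊤, f: ⊤}
Applying B3's transfer function to that IN value gives OUT[B3] (row B3 above).

Answer: {a: ⊤, b: +, c: +, d: ⊤, e: ⊤, f: ⊤}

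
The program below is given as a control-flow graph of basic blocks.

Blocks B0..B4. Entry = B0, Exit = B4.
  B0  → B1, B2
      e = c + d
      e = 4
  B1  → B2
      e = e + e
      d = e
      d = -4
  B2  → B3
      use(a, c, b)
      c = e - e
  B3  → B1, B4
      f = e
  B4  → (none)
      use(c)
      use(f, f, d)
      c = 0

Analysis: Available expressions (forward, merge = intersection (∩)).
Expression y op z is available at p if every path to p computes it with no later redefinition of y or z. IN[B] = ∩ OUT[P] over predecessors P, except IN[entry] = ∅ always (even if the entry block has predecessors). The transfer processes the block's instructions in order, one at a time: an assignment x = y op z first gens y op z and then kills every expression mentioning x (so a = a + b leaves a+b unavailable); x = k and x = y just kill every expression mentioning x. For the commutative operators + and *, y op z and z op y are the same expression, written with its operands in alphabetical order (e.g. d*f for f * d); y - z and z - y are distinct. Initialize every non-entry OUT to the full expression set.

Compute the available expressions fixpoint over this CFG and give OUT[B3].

Answer: {e-e}

Derivation:
Per-block solution:
  B0: | IN={} | OUT={c+d}
  B1: | IN={} | OUT={}
  B2: | IN={} | OUT={e-e}
  B3: | IN={e-e} | OUT={e-e}
  B4: | IN={e-e} | OUT={e-e}

Merge at B3: IN[B3] = OUT[B2] = {e-e}
Applying B3's transfer function to that IN value gives OUT[B3] (row B3 above).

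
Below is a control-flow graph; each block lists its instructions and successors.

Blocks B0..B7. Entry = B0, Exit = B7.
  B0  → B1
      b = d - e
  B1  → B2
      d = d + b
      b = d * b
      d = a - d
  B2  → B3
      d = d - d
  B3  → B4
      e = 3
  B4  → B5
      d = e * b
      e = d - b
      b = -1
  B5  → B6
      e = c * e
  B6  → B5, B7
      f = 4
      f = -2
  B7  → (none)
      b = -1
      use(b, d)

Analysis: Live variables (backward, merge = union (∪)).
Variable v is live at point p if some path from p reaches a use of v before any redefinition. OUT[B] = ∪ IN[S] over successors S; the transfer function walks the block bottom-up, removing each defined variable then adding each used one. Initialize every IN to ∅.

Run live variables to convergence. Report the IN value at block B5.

Converged values:
  B0:  IN={a, c, d, e}  OUT={a, b, c, d}
  B1:  IN={a, b, c, d}  OUT={b, c, d}
  B2:  IN={b, c, d}  OUT={b, c}
  B3:  IN={b, c}  OUT={b, c, e}
  B4:  IN={b, c, e}  OUT={c, d, e}
  B5:  IN={c, d, e}  OUT={c, d, e}
  B6:  IN={c, d, e}  OUT={c, d, e}
  B7:  IN={d}  OUT={}

Merge at B5: OUT[B5] = IN[B6] = {c, d, e}
Applying B5's transfer function to that OUT value gives IN[B5] (row B5 above).

Answer: {c, d, e}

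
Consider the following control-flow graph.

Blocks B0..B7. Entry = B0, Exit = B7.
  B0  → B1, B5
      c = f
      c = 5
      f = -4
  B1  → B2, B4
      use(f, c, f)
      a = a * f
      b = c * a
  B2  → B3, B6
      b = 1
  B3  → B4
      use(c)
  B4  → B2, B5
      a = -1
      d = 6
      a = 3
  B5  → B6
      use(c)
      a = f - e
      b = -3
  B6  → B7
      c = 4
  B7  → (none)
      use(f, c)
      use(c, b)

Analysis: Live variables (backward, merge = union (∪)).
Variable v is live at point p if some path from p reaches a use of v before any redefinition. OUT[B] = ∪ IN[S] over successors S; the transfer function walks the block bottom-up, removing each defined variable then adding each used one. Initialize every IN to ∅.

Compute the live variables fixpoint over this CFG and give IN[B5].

Converged values:
  B0: | IN={a, e, f} | OUT={a, c, e, f}
  B1: | IN={a, c, e, f} | OUT={c, e, f}
  B2: | IN={c, e, f} | OUT={b, c, e, f}
  B3: | IN={c, e, f} | OUT={c, e, f}
  B4: | IN={c, e, f} | OUT={c, e, f}
  B5: | IN={c, e, f} | OUT={b, f}
  B6: | IN={b, f} | OUT={b, c, f}
  B7: | IN={b, c, f} | OUT={}

Merge at B5: OUT[B5] = IN[B6] = {b, f}
Applying B5's transfer function to that OUT value gives IN[B5] (row B5 above).

Answer: {c, e, f}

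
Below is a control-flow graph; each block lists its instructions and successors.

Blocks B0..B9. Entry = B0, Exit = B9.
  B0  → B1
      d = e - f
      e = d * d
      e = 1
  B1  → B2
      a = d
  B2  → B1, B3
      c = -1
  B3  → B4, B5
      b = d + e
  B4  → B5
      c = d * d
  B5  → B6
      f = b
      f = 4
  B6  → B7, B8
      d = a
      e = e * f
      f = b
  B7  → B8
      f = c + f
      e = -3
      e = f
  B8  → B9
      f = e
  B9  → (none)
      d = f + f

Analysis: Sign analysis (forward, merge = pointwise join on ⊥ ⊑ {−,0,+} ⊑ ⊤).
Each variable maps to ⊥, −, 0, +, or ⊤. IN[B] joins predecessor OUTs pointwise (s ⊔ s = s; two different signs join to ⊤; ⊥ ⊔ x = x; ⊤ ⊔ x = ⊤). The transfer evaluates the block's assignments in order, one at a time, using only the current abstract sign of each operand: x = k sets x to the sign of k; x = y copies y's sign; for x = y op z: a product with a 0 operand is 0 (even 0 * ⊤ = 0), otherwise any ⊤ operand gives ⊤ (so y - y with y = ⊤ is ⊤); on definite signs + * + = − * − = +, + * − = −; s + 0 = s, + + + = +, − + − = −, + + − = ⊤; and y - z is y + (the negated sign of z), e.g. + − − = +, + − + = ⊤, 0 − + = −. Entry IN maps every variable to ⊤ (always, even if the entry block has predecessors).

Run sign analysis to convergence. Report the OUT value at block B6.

Answer: {a: ⊤, b: ⊤, c: ⊤, d: ⊤, e: +, f: ⊤}

Derivation:
Converged values:
  B0:   IN=(all ⊤)   OUT={e:+; rest ⊤}
  B1:   IN={e:+; rest ⊤}   OUT={e:+; rest ⊤}
  B2:   IN={e:+; rest ⊤}   OUT={c:-, e:+; rest ⊤}
  B3:   IN={c:-, e:+; rest ⊤}   OUT={c:-, e:+; rest ⊤}
  B4:   IN={c:-, e:+; rest ⊤}   OUT={e:+; rest ⊤}
  B5:   IN={e:+; rest ⊤}   OUT={e:+, f:+; rest ⊤}
  B6:   IN={e:+, f:+; rest ⊤}   OUT={e:+; rest ⊤}
  B7:   IN={e:+; rest ⊤}   OUT=(all ⊤)
  B8:   IN=(all ⊤)   OUT=(all ⊤)
  B9:   IN=(all ⊤)   OUT=(all ⊤)

Merge at B6: IN[B6] = OUT[B5] = {a: ⊤, b: ⊤, c: ⊤, d: ⊤, e: +, f: +}
Applying B6's transfer function to that IN value gives OUT[B6] (row B6 above).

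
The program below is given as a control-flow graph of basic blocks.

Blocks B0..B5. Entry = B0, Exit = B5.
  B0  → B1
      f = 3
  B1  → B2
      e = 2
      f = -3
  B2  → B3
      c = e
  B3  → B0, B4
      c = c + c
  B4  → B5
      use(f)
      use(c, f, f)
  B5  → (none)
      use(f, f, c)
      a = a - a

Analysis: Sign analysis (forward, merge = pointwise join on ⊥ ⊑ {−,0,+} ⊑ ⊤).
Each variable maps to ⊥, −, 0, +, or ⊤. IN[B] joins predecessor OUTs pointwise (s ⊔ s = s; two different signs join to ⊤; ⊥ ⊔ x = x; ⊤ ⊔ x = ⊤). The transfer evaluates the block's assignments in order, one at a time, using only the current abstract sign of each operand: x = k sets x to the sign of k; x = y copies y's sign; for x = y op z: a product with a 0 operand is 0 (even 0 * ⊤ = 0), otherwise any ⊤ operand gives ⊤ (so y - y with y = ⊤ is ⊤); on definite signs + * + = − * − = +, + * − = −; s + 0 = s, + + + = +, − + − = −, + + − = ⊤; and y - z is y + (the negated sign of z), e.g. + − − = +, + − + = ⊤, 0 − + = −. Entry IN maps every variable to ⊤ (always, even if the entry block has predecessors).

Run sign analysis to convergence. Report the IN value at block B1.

Converged values:
  B0:  IN=(all ⊤)  OUT={f:+; rest ⊤}
  B1:  IN={f:+; rest ⊤}  OUT={e:+, f:-; rest ⊤}
  B2:  IN={e:+, f:-; rest ⊤}  OUT={c:+, e:+, f:-; rest ⊤}
  B3:  IN={c:+, e:+, f:-; rest ⊤}  OUT={c:+, e:+, f:-; rest ⊤}
  B4:  IN={c:+, e:+, f:-; rest ⊤}  OUT={c:+, e:+, f:-; rest ⊤}
  B5:  IN={c:+, e:+, f:-; rest ⊤}  OUT={c:+, e:+, f:-; rest ⊤}

Merge at B1: IN[B1] = OUT[B0] = {a: ⊤, b: ⊤, c: ⊤, d: ⊤, e: ⊤, f: +}

Answer: {a: ⊤, b: ⊤, c: ⊤, d: ⊤, e: ⊤, f: +}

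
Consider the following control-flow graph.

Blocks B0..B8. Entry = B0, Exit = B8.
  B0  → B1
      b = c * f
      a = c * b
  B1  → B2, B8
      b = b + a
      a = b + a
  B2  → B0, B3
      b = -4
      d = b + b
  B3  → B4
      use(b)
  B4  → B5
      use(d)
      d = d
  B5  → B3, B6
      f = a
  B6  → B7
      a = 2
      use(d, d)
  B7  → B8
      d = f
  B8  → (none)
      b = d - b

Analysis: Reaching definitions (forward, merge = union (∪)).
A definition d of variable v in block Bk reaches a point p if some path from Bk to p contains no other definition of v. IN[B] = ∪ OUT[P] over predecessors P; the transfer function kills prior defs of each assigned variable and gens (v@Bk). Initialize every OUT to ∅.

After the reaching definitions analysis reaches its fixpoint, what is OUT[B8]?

Per-block solution:
  B0:   IN={a@B1, b@B2, d@B2}   OUT={a@B0, b@B0, d@B2}
  B1:   IN={a@B0, b@B0, d@B2}   OUT={a@B1, b@B1, d@B2}
  B2:   IN={a@B1, b@B1, d@B2}   OUT={a@B1, b@B2, d@B2}
  B3:   IN={a@B1, b@B2, d@B2, d@B4, f@B5}   OUT={a@B1, b@B2, d@B2, d@B4, f@B5}
  B4:   IN={a@B1, b@B2, d@B2, d@B4, f@B5}   OUT={a@B1, b@B2, d@B4, f@B5}
  B5:   IN={a@B1, b@B2, d@B4, f@B5}   OUT={a@B1, b@B2, d@B4, f@B5}
  B6:   IN={a@B1, b@B2, d@B4, f@B5}   OUT={a@B6, b@B2, d@B4, f@B5}
  B7:   IN={a@B6, b@B2, d@B4, f@B5}   OUT={a@B6, b@B2, d@B7, f@B5}
  B8:   IN={a@B1, a@B6, b@B1, b@B2, d@B2, d@B7, f@B5}   OUT={a@B1, a@B6, b@B8, d@B2, d@B7, f@B5}

Merge at B8: IN[B8] = OUT[B1] ⊔ OUT[B7] = {a@B1, a@B6, b@B1, b@B2, d@B2, d@B7, f@B5}
Applying B8's transfer function to that IN value gives OUT[B8] (row B8 above).

Answer: {a@B1, a@B6, b@B8, d@B2, d@B7, f@B5}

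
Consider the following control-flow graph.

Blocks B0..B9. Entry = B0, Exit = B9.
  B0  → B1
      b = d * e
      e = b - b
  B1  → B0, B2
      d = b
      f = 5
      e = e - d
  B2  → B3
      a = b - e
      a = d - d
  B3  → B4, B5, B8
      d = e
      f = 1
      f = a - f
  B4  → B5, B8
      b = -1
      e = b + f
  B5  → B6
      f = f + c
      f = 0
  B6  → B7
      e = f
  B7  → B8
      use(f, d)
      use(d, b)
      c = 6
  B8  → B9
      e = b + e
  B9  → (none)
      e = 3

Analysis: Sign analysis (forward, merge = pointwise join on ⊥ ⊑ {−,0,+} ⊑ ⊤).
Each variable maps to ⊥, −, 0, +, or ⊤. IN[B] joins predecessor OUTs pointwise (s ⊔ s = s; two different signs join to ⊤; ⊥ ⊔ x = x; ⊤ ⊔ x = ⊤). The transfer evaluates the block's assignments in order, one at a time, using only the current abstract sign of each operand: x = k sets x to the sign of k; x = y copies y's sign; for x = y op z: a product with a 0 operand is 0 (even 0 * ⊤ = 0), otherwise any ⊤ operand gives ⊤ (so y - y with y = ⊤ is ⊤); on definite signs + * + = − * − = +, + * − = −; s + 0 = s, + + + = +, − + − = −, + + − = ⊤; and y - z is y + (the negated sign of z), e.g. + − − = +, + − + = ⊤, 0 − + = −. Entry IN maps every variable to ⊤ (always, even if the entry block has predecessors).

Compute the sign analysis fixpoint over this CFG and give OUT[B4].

Per-block solution:
  B0: | IN=(all ⊤) | OUT=(all ⊤)
  B1: | IN=(all ⊤) | OUT={f:+; rest ⊤}
  B2: | IN={f:+; rest ⊤} | OUT={f:+; rest ⊤}
  B3: | IN={f:+; rest ⊤} | OUT=(all ⊤)
  B4: | IN=(all ⊤) | OUT={b:-; rest ⊤}
  B5: | IN=(all ⊤) | OUT={f:0; rest ⊤}
  B6: | IN={f:0; rest ⊤} | OUT={e:0, f:0; rest ⊤}
  B7: | IN={e:0, f:0; rest ⊤} | OUT={c:+, e:0, f:0; rest ⊤}
  B8: | IN=(all ⊤) | OUT=(all ⊤)
  B9: | IN=(all ⊤) | OUT={e:+; rest ⊤}

Merge at B4: IN[B4] = OUT[B3] = {a: ⊤, b: ⊤, c: ⊤, d: ⊤, e: ⊤, f: ⊤}
Applying B4's transfer function to that IN value gives OUT[B4] (row B4 above).

Answer: {a: ⊤, b: -, c: ⊤, d: ⊤, e: ⊤, f: ⊤}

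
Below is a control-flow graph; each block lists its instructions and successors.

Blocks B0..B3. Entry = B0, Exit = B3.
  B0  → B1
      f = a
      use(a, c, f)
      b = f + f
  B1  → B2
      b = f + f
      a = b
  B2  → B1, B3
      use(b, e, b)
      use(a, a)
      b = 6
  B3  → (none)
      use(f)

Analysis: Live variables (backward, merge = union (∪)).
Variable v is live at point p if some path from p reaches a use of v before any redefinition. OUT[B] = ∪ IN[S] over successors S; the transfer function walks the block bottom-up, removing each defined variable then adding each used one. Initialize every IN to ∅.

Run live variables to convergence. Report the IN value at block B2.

Fixpoint table:
  B0:   IN={a, c, e}   OUT={e, f}
  B1:   IN={e, f}   OUT={a, b, e, f}
  B2:   IN={a, b, e, f}   OUT={e, f}
  B3:   IN={f}   OUT={}

Merge at B2: OUT[B2] = IN[B1] ⊔ IN[B3] = {e, f}
Applying B2's transfer function to that OUT value gives IN[B2] (row B2 above).

Answer: {a, b, e, f}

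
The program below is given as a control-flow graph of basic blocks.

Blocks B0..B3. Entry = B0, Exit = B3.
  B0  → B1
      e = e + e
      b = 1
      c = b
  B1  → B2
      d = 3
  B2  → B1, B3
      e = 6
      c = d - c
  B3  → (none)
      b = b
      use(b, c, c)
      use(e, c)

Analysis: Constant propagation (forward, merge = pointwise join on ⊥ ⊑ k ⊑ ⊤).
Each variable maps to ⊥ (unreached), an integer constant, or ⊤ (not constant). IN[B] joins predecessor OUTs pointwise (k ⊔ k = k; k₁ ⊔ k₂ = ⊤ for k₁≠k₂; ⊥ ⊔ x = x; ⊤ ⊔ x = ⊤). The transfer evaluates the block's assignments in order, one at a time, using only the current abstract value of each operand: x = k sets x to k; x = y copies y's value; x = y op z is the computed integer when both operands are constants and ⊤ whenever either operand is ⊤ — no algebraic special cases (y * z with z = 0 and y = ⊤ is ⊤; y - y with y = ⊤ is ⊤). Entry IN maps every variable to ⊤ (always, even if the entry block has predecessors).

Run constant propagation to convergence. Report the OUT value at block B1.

Answer: {a: ⊤, b: 1, c: ⊤, d: 3, e: ⊤, f: ⊤}

Derivation:
Per-block solution:
  B0:   IN=(all ⊤)   OUT={b:1, c:1; rest ⊤}
  B1:   IN={b:1; rest ⊤}   OUT={b:1, d:3; rest ⊤}
  B2:   IN={b:1, d:3; rest ⊤}   OUT={b:1, d:3, e:6; rest ⊤}
  B3:   IN={b:1, d:3, e:6; rest ⊤}   OUT={b:1, d:3, e:6; rest ⊤}

Merge at B1: IN[B1] = OUT[B0] ⊔ OUT[B2] = {a: ⊤, b: 1, c: ⊤, d: ⊤, e: ⊤, f: ⊤}
Applying B1's transfer function to that IN value gives OUT[B1] (row B1 above).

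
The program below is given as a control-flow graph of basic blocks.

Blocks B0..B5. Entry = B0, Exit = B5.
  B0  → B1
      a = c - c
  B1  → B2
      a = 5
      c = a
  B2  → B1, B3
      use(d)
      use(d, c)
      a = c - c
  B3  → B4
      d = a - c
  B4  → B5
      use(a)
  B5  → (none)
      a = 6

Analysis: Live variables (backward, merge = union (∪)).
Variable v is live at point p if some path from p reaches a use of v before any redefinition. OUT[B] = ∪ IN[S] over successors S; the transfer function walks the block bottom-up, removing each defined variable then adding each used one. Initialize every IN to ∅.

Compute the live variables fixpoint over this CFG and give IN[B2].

Answer: {c, d}

Working:
Per-block solution:
  B0: | IN={c, d} | OUT={d}
  B1: | IN={d} | OUT={c, d}
  B2: | IN={c, d} | OUT={a, c, d}
  B3: | IN={a, c} | OUT={a}
  B4: | IN={a} | OUT={}
  B5: | IN={} | OUT={}

Merge at B2: OUT[B2] = IN[B1] ⊔ IN[B3] = {a, c, d}
Applying B2's transfer function to that OUT value gives IN[B2] (row B2 above).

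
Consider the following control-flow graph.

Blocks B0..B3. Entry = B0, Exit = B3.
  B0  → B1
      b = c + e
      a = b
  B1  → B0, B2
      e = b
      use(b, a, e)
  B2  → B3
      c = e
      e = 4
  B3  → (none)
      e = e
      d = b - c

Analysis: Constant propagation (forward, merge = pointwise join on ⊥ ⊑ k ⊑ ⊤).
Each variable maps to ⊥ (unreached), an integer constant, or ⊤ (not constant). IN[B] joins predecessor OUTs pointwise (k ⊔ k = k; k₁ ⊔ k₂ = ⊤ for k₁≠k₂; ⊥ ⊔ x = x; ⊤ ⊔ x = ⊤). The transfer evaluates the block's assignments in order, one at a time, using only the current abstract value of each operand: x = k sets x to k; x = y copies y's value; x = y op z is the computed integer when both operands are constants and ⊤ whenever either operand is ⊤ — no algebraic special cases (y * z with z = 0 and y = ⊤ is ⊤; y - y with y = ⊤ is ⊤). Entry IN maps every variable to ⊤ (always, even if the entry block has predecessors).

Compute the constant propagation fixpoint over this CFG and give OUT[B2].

Per-block solution:
  B0:  IN=(all ⊤)  OUT=(all ⊤)
  B1:  IN=(all ⊤)  OUT=(all ⊤)
  B2:  IN=(all ⊤)  OUT={e:4; rest ⊤}
  B3:  IN={e:4; rest ⊤}  OUT={e:4; rest ⊤}

Merge at B2: IN[B2] = OUT[B1] = {a: ⊤, b: ⊤, c: ⊤, d: ⊤, e: ⊤, f: ⊤}
Applying B2's transfer function to that IN value gives OUT[B2] (row B2 above).

Answer: {a: ⊤, b: ⊤, c: ⊤, d: ⊤, e: 4, f: ⊤}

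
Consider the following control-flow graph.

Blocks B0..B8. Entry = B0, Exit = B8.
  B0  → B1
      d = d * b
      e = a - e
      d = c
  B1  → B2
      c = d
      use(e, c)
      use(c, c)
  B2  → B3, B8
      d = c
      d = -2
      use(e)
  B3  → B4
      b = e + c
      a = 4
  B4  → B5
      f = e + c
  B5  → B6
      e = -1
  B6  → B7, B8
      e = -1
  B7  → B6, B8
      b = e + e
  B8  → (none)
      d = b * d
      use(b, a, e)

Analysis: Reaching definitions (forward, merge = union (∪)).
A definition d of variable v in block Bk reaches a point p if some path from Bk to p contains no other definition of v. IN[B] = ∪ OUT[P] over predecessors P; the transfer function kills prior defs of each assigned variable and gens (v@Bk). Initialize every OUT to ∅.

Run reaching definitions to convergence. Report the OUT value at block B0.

Converged values:
  B0:  IN={}  OUT={d@B0, e@B0}
  B1:  IN={d@B0, e@B0}  OUT={c@B1, d@B0, e@B0}
  B2:  IN={c@B1, d@B0, e@B0}  OUT={c@B1, d@B2, e@B0}
  B3:  IN={c@B1, d@B2, e@B0}  OUT={a@B3, b@B3, c@B1, d@B2, e@B0}
  B4:  IN={a@B3, b@B3, c@B1, d@B2, e@B0}  OUT={a@B3, b@B3, c@B1, d@B2, e@B0, f@B4}
  B5:  IN={a@B3, b@B3, c@B1, d@B2, e@B0, f@B4}  OUT={a@B3, b@B3, c@B1, d@B2, e@B5, f@B4}
  B6:  IN={a@B3, b@B3, b@B7, c@B1, d@B2, e@B5, e@B6, f@B4}  OUT={a@B3, b@B3, b@B7, c@B1, d@B2, e@B6, f@B4}
  B7:  IN={a@B3, b@B3, b@B7, c@B1, d@B2, e@B6, f@B4}  OUT={a@B3, b@B7, c@B1, d@B2, e@B6, f@B4}
  B8:  IN={a@B3, b@B3, b@B7, c@B1, d@B2, e@B0, e@B6, f@B4}  OUT={a@B3, b@B3, b@B7, c@B1, d@B8, e@B0, e@B6, f@B4}

B0 is the boundary node: IN[B0] = {}
Applying B0's transfer function to that IN value gives OUT[B0] (row B0 above).

Answer: {d@B0, e@B0}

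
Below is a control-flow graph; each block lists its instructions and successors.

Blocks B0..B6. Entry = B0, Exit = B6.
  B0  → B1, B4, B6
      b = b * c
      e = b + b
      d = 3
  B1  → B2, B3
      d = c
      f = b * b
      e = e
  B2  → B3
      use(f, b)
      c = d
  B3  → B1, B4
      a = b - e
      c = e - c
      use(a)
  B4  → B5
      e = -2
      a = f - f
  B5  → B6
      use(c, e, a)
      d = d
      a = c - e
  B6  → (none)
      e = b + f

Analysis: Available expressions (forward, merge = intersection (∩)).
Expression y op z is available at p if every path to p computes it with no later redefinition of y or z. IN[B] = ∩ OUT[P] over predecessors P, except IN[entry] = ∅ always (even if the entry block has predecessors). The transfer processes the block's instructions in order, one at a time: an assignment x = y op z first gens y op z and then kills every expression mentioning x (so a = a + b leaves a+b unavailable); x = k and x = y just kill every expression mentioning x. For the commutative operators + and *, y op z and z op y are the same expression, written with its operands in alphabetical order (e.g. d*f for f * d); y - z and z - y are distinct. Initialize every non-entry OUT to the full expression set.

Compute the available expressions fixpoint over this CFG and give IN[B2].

Per-block solution:
  B0:   IN={}   OUT={b+b}
  B1:   IN={b+b}   OUT={b*b, b+b}
  B2:   IN={b*b, b+b}   OUT={b*b, b+b}
  B3:   IN={b*b, b+b}   OUT={b*b, b+b, b-e}
  B4:   IN={b+b}   OUT={b+b, f-f}
  B5:   IN={b+b, f-f}   OUT={b+b, c-e, f-f}
  B6:   IN={b+b}   OUT={b+b, b+f}

Merge at B2: IN[B2] = OUT[B1] = {b*b, b+b}

Answer: {b*b, b+b}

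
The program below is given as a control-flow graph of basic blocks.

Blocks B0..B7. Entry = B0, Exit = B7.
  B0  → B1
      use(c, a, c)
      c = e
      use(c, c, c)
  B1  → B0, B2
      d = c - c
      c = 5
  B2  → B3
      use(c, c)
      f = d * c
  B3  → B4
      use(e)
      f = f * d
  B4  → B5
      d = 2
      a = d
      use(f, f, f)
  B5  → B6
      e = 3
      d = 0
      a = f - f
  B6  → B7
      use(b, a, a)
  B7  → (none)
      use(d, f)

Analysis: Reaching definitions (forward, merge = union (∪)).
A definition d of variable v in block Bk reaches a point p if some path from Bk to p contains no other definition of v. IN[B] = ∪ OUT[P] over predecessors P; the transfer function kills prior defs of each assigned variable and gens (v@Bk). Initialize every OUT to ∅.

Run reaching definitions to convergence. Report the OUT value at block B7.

Per-block solution:
  B0: | IN={c@B1, d@B1} | OUT={c@B0, d@B1}
  B1: | IN={c@B0, d@B1} | OUT={c@B1, d@B1}
  B2: | IN={c@B1, d@B1} | OUT={c@B1, d@B1, f@B2}
  B3: | IN={c@B1, d@B1, f@B2} | OUT={c@B1, d@B1, f@B3}
  B4: | IN={c@B1, d@B1, f@B3} | OUT={a@B4, c@B1, d@B4, f@B3}
  B5: | IN={a@B4, c@B1, d@B4, f@B3} | OUT={a@B5, c@B1, d@B5, e@B5, f@B3}
  B6: | IN={a@B5, c@B1, d@B5, e@B5, f@B3} | OUT={a@B5, c@B1, d@B5, e@B5, f@B3}
  B7: | IN={a@B5, c@B1, d@B5, e@B5, f@B3} | OUT={a@B5, c@B1, d@B5, e@B5, f@B3}

Merge at B7: IN[B7] = OUT[B6] = {a@B5, c@B1, d@B5, e@B5, f@B3}
Applying B7's transfer function to that IN value gives OUT[B7] (row B7 above).

Answer: {a@B5, c@B1, d@B5, e@B5, f@B3}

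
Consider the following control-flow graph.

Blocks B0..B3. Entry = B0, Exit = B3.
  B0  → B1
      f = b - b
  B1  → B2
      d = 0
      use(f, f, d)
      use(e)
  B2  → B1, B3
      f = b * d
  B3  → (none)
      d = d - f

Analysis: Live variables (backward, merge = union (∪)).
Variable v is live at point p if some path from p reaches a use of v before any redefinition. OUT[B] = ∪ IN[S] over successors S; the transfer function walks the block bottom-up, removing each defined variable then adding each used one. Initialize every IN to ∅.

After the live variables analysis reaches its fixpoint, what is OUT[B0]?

Answer: {b, e, f}

Derivation:
Per-block solution:
  B0: | IN={b, e} | OUT={b, e, f}
  B1: | IN={b, e, f} | OUT={b, d, e}
  B2: | IN={b, d, e} | OUT={b, d, e, f}
  B3: | IN={d, f} | OUT={}

Merge at B0: OUT[B0] = IN[B1] = {b, e, f}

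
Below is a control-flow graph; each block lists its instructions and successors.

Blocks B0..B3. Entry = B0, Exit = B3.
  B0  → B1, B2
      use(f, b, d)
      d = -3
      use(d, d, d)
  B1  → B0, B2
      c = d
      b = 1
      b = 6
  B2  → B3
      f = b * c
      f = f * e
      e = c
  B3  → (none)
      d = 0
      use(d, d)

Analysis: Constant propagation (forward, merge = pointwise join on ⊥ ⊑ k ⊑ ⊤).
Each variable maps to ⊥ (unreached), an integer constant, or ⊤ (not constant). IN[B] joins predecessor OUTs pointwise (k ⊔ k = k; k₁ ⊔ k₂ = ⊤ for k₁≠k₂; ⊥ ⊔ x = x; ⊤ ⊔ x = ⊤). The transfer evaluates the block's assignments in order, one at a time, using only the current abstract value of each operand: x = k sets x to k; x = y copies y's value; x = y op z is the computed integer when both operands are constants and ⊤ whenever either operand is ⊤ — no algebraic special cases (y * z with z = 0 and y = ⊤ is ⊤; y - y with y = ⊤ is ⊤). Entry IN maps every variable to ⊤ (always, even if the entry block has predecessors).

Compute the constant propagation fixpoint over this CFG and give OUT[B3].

Fixpoint table:
  B0: | IN=(all ⊤) | OUT={d:-3; rest ⊤}
  B1: | IN={d:-3; rest ⊤} | OUT={b:6, c:-3, d:-3; rest ⊤}
  B2: | IN={d:-3; rest ⊤} | OUT={d:-3; rest ⊤}
  B3: | IN={d:-3; rest ⊤} | OUT={d:0; rest ⊤}

Merge at B3: IN[B3] = OUT[B2] = {a: ⊤, b: ⊤, c: ⊤, d: -3, e: ⊤, f: ⊤}
Applying B3's transfer function to that IN value gives OUT[B3] (row B3 above).

Answer: {a: ⊤, b: ⊤, c: ⊤, d: 0, e: ⊤, f: ⊤}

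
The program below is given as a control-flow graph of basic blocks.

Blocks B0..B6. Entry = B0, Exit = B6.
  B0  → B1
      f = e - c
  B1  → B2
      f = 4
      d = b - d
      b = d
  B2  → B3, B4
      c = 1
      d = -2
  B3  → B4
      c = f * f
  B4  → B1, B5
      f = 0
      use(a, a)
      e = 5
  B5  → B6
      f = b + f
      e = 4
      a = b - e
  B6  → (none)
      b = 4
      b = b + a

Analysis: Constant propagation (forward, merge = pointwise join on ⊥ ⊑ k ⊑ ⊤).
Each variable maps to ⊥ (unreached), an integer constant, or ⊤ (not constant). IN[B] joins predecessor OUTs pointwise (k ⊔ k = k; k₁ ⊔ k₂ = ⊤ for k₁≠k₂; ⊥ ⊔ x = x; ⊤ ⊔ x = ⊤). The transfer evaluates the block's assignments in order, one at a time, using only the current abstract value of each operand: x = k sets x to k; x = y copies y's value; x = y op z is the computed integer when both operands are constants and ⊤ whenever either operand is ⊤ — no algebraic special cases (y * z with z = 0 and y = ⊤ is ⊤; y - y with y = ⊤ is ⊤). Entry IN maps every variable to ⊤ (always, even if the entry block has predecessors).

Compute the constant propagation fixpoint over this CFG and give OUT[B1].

Per-block solution:
  B0:   IN=(all ⊤)   OUT=(all ⊤)
  B1:   IN=(all ⊤)   OUT={f:4; rest ⊤}
  B2:   IN={f:4; rest ⊤}   OUT={c:1, d:-2, f:4; rest ⊤}
  B3:   IN={c:1, d:-2, f:4; rest ⊤}   OUT={c:16, d:-2, f:4; rest ⊤}
  B4:   IN={d:-2, f:4; rest ⊤}   OUT={d:-2, e:5, f:0; rest ⊤}
  B5:   IN={d:-2, e:5, f:0; rest ⊤}   OUT={d:-2, e:4; rest ⊤}
  B6:   IN={d:-2, e:4; rest ⊤}   OUT={d:-2, e:4; rest ⊤}

Merge at B1: IN[B1] = OUT[B0] ⊔ OUT[B4] = {a: ⊤, b: ⊤, c: ⊤, d: ⊤, e: ⊤, f: ⊤}
Applying B1's transfer function to that IN value gives OUT[B1] (row B1 above).

Answer: {a: ⊤, b: ⊤, c: ⊤, d: ⊤, e: ⊤, f: 4}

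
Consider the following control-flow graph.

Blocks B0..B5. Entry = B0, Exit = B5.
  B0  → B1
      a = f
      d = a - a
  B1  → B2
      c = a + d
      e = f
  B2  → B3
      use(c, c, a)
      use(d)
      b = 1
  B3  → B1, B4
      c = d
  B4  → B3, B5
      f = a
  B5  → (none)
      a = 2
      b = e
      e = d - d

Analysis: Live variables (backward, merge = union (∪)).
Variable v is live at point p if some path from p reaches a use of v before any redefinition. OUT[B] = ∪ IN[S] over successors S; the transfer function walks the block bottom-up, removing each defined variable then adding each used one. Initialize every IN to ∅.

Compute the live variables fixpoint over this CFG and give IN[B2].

Answer: {a, c, d, e, f}

Trace:
Converged values:
  B0: | IN={f} | OUT={a, d, f}
  B1: | IN={a, d, f} | OUT={a, c, d, e, f}
  B2: | IN={a, c, d, e, f} | OUT={a, d, e, f}
  B3: | IN={a, d, e, f} | OUT={a, d, e, f}
  B4: | IN={a, d, e} | OUT={a, d, e, f}
  B5: | IN={d, e} | OUT={}

Merge at B2: OUT[B2] = IN[B3] = {a, d, e, f}
Applying B2's transfer function to that OUT value gives IN[B2] (row B2 above).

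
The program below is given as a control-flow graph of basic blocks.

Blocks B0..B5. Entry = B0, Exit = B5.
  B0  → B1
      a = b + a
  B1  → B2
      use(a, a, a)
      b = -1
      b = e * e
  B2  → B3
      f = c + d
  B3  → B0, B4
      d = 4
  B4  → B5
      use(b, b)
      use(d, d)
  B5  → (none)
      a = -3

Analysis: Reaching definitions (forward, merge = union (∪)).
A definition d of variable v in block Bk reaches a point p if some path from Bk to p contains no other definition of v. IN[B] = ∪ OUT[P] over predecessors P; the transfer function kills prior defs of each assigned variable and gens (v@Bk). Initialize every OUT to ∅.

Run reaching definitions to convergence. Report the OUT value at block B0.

Answer: {a@B0, b@B1, d@B3, f@B2}

Working:
Converged values:
  B0:  IN={a@B0, b@B1, d@B3, f@B2}  OUT={a@B0, b@B1, d@B3, f@B2}
  B1:  IN={a@B0, b@B1, d@B3, f@B2}  OUT={a@B0, b@B1, d@B3, f@B2}
  B2:  IN={a@B0, b@B1, d@B3, f@B2}  OUT={a@B0, b@B1, d@B3, f@B2}
  B3:  IN={a@B0, b@B1, d@B3, f@B2}  OUT={a@B0, b@B1, d@B3, f@B2}
  B4:  IN={a@B0, b@B1, d@B3, f@B2}  OUT={a@B0, b@B1, d@B3, f@B2}
  B5:  IN={a@B0, b@B1, d@B3, f@B2}  OUT={a@B5, b@B1, d@B3, f@B2}

Merge at B0 (entry node, so the boundary value {} is joined with the incoming edge(s)): IN[B0] = {} ⊔ OUT[B3] = {a@B0, b@B1, d@B3, f@B2}
Applying B0's transfer function to that IN value gives OUT[B0] (row B0 above).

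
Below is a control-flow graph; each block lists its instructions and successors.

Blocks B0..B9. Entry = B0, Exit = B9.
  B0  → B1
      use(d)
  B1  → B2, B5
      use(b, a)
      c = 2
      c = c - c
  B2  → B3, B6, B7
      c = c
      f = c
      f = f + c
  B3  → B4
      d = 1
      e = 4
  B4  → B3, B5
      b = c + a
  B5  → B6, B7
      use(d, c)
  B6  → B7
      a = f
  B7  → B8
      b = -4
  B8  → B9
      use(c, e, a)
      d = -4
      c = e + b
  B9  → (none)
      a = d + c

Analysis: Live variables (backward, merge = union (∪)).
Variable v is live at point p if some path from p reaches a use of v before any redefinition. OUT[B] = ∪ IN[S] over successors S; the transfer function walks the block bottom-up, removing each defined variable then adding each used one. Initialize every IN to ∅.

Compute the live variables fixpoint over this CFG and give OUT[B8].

Converged values:
  B0:  IN={a, b, d, e, f}  OUT={a, b, d, e, f}
  B1:  IN={a, b, d, e, f}  OUT={a, c, d, e, f}
  B2:  IN={a, c, e}  OUT={a, c, e, f}
  B3:  IN={a, c, f}  OUT={a, c, d, e, f}
  B4:  IN={a, c, d, e, f}  OUT={a, c, d, e, f}
  B5:  IN={a, c, d, e, f}  OUT={a, c, e, f}
  B6:  IN={c, e, f}  OUT={a, c, e}
  B7:  IN={a, c, e}  OUT={a, b, c, e}
  B8:  IN={a, b, c, e}  OUT={c, d}
  B9:  IN={c, d}  OUT={}

Merge at B8: OUT[B8] = IN[B9] = {c, d}

Answer: {c, d}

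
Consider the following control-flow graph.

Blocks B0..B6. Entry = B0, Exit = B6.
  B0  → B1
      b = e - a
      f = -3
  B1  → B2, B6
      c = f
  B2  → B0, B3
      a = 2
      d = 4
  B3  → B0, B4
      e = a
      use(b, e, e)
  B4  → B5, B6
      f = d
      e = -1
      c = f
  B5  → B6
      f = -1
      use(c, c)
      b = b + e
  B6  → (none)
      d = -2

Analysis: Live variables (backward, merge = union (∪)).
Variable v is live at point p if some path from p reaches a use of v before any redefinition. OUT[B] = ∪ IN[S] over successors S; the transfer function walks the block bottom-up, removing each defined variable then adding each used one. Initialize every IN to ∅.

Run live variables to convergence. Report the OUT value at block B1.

Answer: {b, e}

Derivation:
Per-block solution:
  B0:   IN={a, e}   OUT={b, e, f}
  B1:   IN={b, e, f}   OUT={b, e}
  B2:   IN={b, e}   OUT={a, b, d, e}
  B3:   IN={a, b, d}   OUT={a, b, d, e}
  B4:   IN={b, d}   OUT={b, c, e}
  B5:   IN={b, c, e}   OUT={}
  B6:   IN={}   OUT={}

Merge at B1: OUT[B1] = IN[B2] ⊔ IN[B6] = {b, e}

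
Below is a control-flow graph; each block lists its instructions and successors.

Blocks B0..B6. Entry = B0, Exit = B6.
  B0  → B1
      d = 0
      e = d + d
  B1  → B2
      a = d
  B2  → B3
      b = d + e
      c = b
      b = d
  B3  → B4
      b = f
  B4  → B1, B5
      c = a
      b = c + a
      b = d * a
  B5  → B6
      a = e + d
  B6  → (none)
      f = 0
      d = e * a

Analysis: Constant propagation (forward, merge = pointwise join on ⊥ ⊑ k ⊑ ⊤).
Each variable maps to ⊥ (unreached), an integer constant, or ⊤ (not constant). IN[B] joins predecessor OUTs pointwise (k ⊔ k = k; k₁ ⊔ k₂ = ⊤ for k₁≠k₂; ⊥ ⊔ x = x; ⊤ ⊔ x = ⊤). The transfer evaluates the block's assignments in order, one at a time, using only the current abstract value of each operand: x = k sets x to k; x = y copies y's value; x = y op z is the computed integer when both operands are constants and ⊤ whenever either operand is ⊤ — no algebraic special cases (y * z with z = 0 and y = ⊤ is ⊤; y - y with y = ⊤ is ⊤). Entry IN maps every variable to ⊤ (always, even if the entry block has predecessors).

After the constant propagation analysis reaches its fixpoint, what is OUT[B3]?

Answer: {a: 0, b: ⊤, c: 0, d: 0, e: 0, f: ⊤}

Working:
Fixpoint table:
  B0:   IN=(all ⊤)   OUT={d:0, e:0; rest ⊤}
  B1:   IN={d:0, e:0; rest ⊤}   OUT={a:0, d:0, e:0; rest ⊤}
  B2:   IN={a:0, d:0, e:0; rest ⊤}   OUT={a:0, b:0, c:0, d:0, e:0; rest ⊤}
  B3:   IN={a:0, b:0, c:0, d:0, e:0; rest ⊤}   OUT={a:0, c:0, d:0, e:0; rest ⊤}
  B4:   IN={a:0, c:0, d:0, e:0; rest ⊤}   OUT={a:0, b:0, c:0, d:0, e:0; rest ⊤}
  B5:   IN={a:0, b:0, c:0, d:0, e:0; rest ⊤}   OUT={a:0, b:0, c:0, d:0, e:0; rest ⊤}
  B6:   IN={a:0, b:0, c:0, d:0, e:0; rest ⊤}   OUT={a:0, b:0, c:0, d:0, e:0, f:0; rest ⊤}

Merge at B3: IN[B3] = OUT[B2] = {a: 0, b: 0, c: 0, d: 0, e: 0, f: ⊤}
Applying B3's transfer function to that IN value gives OUT[B3] (row B3 above).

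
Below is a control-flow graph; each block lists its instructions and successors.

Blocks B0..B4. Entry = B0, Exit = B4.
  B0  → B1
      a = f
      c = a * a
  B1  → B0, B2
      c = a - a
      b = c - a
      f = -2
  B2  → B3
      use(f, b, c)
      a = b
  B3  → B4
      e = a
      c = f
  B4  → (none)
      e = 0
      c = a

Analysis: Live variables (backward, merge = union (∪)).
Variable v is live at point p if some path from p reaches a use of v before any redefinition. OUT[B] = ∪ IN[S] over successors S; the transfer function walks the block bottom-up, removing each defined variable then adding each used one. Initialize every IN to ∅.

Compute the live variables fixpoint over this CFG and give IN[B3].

Converged values:
  B0:   IN={f}   OUT={a}
  B1:   IN={a}   OUT={b, c, f}
  B2:   IN={b, c, f}   OUT={a, f}
  B3:   IN={a, f}   OUT={a}
  B4:   IN={a}   OUT={}

Merge at B3: OUT[B3] = IN[B4] = {a}
Applying B3's transfer function to that OUT value gives IN[B3] (row B3 above).

Answer: {a, f}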